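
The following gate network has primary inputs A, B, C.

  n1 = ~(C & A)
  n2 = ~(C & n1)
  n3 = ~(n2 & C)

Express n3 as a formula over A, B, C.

n1 = ~(C & A)
n2 = ~(C & n1) = ~(C & (~(C & A)))
n3 = ~(n2 & C) = ~((~(C & (~(C & A)))) & C)

~((~(C & (~(C & A)))) & C)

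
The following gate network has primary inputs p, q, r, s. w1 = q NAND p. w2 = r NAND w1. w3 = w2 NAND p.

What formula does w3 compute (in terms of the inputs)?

(r NAND (q NAND p)) NAND p

w1 = q NAND p
w2 = r NAND w1 = r NAND (q NAND p)
w3 = w2 NAND p = (r NAND (q NAND p)) NAND p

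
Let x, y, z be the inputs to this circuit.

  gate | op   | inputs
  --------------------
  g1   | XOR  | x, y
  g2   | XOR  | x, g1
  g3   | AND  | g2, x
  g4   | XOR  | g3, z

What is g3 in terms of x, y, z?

g1 = x XOR y
g2 = x XOR g1 = x XOR (x XOR y)
g3 = g2 AND x = (x XOR (x XOR y)) AND x

(x XOR (x XOR y)) AND x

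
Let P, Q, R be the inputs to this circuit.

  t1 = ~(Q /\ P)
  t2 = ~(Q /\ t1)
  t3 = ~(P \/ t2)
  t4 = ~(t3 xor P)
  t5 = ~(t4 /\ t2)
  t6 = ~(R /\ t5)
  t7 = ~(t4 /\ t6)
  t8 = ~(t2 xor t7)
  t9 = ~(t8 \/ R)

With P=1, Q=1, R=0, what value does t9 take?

0

t1 = ~(1 /\ 1) = 0
t2 = ~(1 /\ 0) = 1
t3 = ~(1 \/ 1) = 0
t4 = ~(0 xor 1) = 0
t5 = ~(0 /\ 1) = 1
t6 = ~(0 /\ 1) = 1
t7 = ~(0 /\ 1) = 1
t8 = ~(1 xor 1) = 1
t9 = ~(1 \/ 0) = 0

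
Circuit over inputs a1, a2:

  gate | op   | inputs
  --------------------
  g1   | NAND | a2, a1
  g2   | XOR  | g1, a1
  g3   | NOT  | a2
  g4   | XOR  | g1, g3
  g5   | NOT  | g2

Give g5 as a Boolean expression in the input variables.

NOT ((a2 NAND a1) XOR a1)

g1 = a2 NAND a1
g2 = g1 XOR a1 = (a2 NAND a1) XOR a1
g5 = NOT g2 = NOT ((a2 NAND a1) XOR a1)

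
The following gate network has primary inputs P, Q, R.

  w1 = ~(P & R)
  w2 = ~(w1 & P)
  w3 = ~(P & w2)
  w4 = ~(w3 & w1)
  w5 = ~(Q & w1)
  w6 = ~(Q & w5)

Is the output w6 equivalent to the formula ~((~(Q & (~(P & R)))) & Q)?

w1 = ~(P & R)
w5 = ~(Q & w1) = ~(Q & (~(P & R)))
w6 = ~(Q & w5) = ~(Q & (~(Q & (~(P & R)))))
At P=1, Q=1, R=1: circuit gives 0, formula gives 0.
At P=0, Q=0, R=0: circuit gives 1, formula gives 1.
Agrees on all 8 inputs.

Yes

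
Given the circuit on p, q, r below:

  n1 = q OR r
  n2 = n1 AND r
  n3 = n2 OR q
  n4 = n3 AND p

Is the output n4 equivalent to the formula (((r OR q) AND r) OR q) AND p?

Yes

n1 = q OR r
n2 = n1 AND r = (q OR r) AND r
n3 = n2 OR q = ((q OR r) AND r) OR q
n4 = n3 AND p = (((q OR r) AND r) OR q) AND p
At p=0, q=0, r=0: circuit gives 0, formula gives 0.
At p=1, q=0, r=1: circuit gives 1, formula gives 1.
Agrees on all 8 inputs.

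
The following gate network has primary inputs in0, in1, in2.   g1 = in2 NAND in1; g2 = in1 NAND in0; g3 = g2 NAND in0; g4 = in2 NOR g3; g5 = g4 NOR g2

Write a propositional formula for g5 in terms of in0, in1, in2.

(in2 NOR ((in1 NAND in0) NAND in0)) NOR (in1 NAND in0)

g2 = in1 NAND in0
g3 = g2 NAND in0 = (in1 NAND in0) NAND in0
g4 = in2 NOR g3 = in2 NOR ((in1 NAND in0) NAND in0)
g5 = g4 NOR g2 = (in2 NOR ((in1 NAND in0) NAND in0)) NOR (in1 NAND in0)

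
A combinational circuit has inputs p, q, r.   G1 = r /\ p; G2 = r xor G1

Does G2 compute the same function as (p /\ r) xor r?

Yes

G1 = r /\ p
G2 = r xor G1 = r xor (r /\ p)
At p=0, q=0, r=0: circuit gives 0, formula gives 0.
At p=0, q=0, r=1: circuit gives 1, formula gives 1.
Agrees on all 8 inputs.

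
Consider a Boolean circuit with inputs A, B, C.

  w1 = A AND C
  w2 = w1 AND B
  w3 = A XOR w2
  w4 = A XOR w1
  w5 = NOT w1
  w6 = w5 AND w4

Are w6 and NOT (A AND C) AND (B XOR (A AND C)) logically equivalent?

No

w1 = A AND C
w4 = A XOR w1 = A XOR (A AND C)
w5 = NOT w1 = NOT (A AND C)
w6 = w5 AND w4 = NOT (A AND C) AND (A XOR (A AND C))
At A=0, B=1, C=0: circuit gives 0, formula gives 1.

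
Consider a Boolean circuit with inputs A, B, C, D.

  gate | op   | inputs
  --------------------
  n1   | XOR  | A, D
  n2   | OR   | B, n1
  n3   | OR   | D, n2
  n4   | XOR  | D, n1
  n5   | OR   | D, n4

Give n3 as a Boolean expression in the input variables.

n1 = A XOR D
n2 = B OR n1 = B OR (A XOR D)
n3 = D OR n2 = D OR (B OR (A XOR D))

D OR (B OR (A XOR D))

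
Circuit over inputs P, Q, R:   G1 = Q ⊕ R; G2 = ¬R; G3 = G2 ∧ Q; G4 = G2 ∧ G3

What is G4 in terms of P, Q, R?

¬R ∧ (¬R ∧ Q)

G2 = ¬R
G3 = G2 ∧ Q = ¬R ∧ Q
G4 = G2 ∧ G3 = ¬R ∧ (¬R ∧ Q)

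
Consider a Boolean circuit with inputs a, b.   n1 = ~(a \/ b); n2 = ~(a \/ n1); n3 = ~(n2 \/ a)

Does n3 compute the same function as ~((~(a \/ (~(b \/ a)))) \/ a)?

Yes

n1 = ~(a \/ b)
n2 = ~(a \/ n1) = ~(a \/ (~(a \/ b)))
n3 = ~(n2 \/ a) = ~((~(a \/ (~(a \/ b)))) \/ a)
At a=0, b=1: circuit gives 0, formula gives 0.
At a=0, b=0: circuit gives 1, formula gives 1.
Agrees on all 4 inputs.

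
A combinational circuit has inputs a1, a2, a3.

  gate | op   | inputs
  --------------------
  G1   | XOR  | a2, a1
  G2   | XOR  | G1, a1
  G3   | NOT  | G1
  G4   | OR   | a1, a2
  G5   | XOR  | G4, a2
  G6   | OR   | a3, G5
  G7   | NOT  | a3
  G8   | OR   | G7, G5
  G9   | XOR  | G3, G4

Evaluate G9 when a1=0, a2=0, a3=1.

1

G1 = 0 XOR 0 = 0
G3 = NOT 0 = 1
G4 = 0 OR 0 = 0
G9 = 1 XOR 0 = 1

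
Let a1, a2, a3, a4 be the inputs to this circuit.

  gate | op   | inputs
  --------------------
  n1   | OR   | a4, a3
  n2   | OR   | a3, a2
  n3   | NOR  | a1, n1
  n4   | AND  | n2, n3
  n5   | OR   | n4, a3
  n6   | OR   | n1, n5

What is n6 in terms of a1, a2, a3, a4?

n1 = a4 OR a3
n2 = a3 OR a2
n3 = a1 NOR n1 = a1 NOR (a4 OR a3)
n4 = n2 AND n3 = (a3 OR a2) AND (a1 NOR (a4 OR a3))
n5 = n4 OR a3 = ((a3 OR a2) AND (a1 NOR (a4 OR a3))) OR a3
n6 = n1 OR n5 = (a4 OR a3) OR (((a3 OR a2) AND (a1 NOR (a4 OR a3))) OR a3)

(a4 OR a3) OR (((a3 OR a2) AND (a1 NOR (a4 OR a3))) OR a3)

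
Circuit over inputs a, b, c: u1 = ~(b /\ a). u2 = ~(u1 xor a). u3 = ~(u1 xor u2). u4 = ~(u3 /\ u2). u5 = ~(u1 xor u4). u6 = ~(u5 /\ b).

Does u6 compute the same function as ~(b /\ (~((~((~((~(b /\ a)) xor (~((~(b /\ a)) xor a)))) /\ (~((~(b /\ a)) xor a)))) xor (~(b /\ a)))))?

u1 = ~(b /\ a)
u2 = ~(u1 xor a) = ~((~(b /\ a)) xor a)
u3 = ~(u1 xor u2) = ~((~(b /\ a)) xor (~((~(b /\ a)) xor a)))
u4 = ~(u3 /\ u2) = ~((~((~(b /\ a)) xor (~((~(b /\ a)) xor a)))) /\ (~((~(b /\ a)) xor a)))
u5 = ~(u1 xor u4) = ~((~(b /\ a)) xor (~((~((~(b /\ a)) xor (~((~(b /\ a)) xor a)))) /\ (~((~(b /\ a)) xor a)))))
u6 = ~(u5 /\ b) = ~((~((~(b /\ a)) xor (~((~((~(b /\ a)) xor (~((~(b /\ a)) xor a)))) /\ (~((~(b /\ a)) xor a)))))) /\ b)
At a=0, b=1, c=0: circuit gives 0, formula gives 0.
At a=0, b=0, c=0: circuit gives 1, formula gives 1.
Agrees on all 8 inputs.

Yes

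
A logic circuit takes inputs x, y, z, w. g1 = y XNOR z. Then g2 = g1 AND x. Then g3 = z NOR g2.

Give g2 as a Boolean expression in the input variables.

g1 = y XNOR z
g2 = g1 AND x = (y XNOR z) AND x

(y XNOR z) AND x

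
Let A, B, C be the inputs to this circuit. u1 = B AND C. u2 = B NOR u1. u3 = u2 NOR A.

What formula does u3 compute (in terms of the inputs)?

u1 = B AND C
u2 = B NOR u1 = B NOR (B AND C)
u3 = u2 NOR A = (B NOR (B AND C)) NOR A

(B NOR (B AND C)) NOR A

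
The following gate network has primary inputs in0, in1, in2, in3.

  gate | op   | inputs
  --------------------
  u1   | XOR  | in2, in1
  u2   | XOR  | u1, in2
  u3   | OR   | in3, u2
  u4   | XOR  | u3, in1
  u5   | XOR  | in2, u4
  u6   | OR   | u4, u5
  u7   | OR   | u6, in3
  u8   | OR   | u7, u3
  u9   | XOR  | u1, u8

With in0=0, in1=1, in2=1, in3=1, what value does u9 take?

1

u1 = 1 XOR 1 = 0
u2 = 0 XOR 1 = 1
u3 = 1 OR 1 = 1
u4 = 1 XOR 1 = 0
u5 = 1 XOR 0 = 1
u6 = 0 OR 1 = 1
u7 = 1 OR 1 = 1
u8 = 1 OR 1 = 1
u9 = 0 XOR 1 = 1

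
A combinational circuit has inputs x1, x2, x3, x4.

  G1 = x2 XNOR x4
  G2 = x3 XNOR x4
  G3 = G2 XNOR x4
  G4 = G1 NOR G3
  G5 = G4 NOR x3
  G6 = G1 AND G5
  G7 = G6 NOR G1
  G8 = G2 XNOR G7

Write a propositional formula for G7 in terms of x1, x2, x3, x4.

((x2 XNOR x4) AND (((x2 XNOR x4) NOR ((x3 XNOR x4) XNOR x4)) NOR x3)) NOR (x2 XNOR x4)

G1 = x2 XNOR x4
G2 = x3 XNOR x4
G3 = G2 XNOR x4 = (x3 XNOR x4) XNOR x4
G4 = G1 NOR G3 = (x2 XNOR x4) NOR ((x3 XNOR x4) XNOR x4)
G5 = G4 NOR x3 = ((x2 XNOR x4) NOR ((x3 XNOR x4) XNOR x4)) NOR x3
G6 = G1 AND G5 = (x2 XNOR x4) AND (((x2 XNOR x4) NOR ((x3 XNOR x4) XNOR x4)) NOR x3)
G7 = G6 NOR G1 = ((x2 XNOR x4) AND (((x2 XNOR x4) NOR ((x3 XNOR x4) XNOR x4)) NOR x3)) NOR (x2 XNOR x4)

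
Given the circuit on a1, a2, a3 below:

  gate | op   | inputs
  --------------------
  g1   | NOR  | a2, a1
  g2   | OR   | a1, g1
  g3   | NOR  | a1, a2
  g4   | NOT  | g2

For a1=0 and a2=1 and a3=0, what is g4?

1

g1 = 1 NOR 0 = 0
g2 = 0 OR 0 = 0
g4 = NOT 0 = 1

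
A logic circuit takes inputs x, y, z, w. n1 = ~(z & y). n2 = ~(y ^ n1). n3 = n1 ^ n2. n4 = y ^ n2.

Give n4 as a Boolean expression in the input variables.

y ^ (~(y ^ (~(z & y))))

n1 = ~(z & y)
n2 = ~(y ^ n1) = ~(y ^ (~(z & y)))
n4 = y ^ n2 = y ^ (~(y ^ (~(z & y))))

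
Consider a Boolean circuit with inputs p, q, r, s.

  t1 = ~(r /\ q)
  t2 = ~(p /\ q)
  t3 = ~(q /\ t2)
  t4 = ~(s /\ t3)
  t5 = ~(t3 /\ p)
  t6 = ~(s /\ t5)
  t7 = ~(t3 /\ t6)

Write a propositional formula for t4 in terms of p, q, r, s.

~(s /\ (~(q /\ (~(p /\ q)))))

t2 = ~(p /\ q)
t3 = ~(q /\ t2) = ~(q /\ (~(p /\ q)))
t4 = ~(s /\ t3) = ~(s /\ (~(q /\ (~(p /\ q)))))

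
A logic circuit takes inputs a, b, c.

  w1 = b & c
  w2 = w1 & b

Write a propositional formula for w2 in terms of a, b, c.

(b & c) & b

w1 = b & c
w2 = w1 & b = (b & c) & b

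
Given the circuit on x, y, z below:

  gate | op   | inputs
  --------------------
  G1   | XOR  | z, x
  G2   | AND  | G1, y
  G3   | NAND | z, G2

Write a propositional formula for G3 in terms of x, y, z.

G1 = z XOR x
G2 = G1 AND y = (z XOR x) AND y
G3 = z NAND G2 = z NAND ((z XOR x) AND y)

z NAND ((z XOR x) AND y)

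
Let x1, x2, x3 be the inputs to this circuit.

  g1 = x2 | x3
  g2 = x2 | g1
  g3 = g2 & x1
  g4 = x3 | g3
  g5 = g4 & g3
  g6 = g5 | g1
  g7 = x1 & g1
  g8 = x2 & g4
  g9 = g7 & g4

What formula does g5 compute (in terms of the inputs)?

(x3 | ((x2 | (x2 | x3)) & x1)) & ((x2 | (x2 | x3)) & x1)

g1 = x2 | x3
g2 = x2 | g1 = x2 | (x2 | x3)
g3 = g2 & x1 = (x2 | (x2 | x3)) & x1
g4 = x3 | g3 = x3 | ((x2 | (x2 | x3)) & x1)
g5 = g4 & g3 = (x3 | ((x2 | (x2 | x3)) & x1)) & ((x2 | (x2 | x3)) & x1)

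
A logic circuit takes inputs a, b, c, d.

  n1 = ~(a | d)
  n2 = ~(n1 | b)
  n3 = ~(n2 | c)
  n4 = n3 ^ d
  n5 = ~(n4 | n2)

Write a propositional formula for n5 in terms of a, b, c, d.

~(((~((~((~(a | d)) | b)) | c)) ^ d) | (~((~(a | d)) | b)))

n1 = ~(a | d)
n2 = ~(n1 | b) = ~((~(a | d)) | b)
n3 = ~(n2 | c) = ~((~((~(a | d)) | b)) | c)
n4 = n3 ^ d = (~((~((~(a | d)) | b)) | c)) ^ d
n5 = ~(n4 | n2) = ~(((~((~((~(a | d)) | b)) | c)) ^ d) | (~((~(a | d)) | b)))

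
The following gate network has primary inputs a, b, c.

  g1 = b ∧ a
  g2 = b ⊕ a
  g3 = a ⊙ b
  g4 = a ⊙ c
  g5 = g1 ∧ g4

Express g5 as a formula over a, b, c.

g1 = b ∧ a
g4 = a ⊙ c
g5 = g1 ∧ g4 = (b ∧ a) ∧ (a ⊙ c)

(b ∧ a) ∧ (a ⊙ c)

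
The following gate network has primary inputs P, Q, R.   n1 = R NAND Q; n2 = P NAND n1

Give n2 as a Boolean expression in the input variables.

n1 = R NAND Q
n2 = P NAND n1 = P NAND (R NAND Q)

P NAND (R NAND Q)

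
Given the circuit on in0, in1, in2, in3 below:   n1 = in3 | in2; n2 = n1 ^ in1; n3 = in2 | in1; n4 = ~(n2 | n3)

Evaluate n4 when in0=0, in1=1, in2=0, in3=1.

n1 = 1 | 0 = 1
n2 = 1 ^ 1 = 0
n3 = 0 | 1 = 1
n4 = ~(0 | 1) = 0

0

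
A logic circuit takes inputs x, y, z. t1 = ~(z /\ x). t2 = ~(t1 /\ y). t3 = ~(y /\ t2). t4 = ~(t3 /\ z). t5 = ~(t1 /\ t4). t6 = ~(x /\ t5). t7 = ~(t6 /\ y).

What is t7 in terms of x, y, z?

t1 = ~(z /\ x)
t2 = ~(t1 /\ y) = ~((~(z /\ x)) /\ y)
t3 = ~(y /\ t2) = ~(y /\ (~((~(z /\ x)) /\ y)))
t4 = ~(t3 /\ z) = ~((~(y /\ (~((~(z /\ x)) /\ y)))) /\ z)
t5 = ~(t1 /\ t4) = ~((~(z /\ x)) /\ (~((~(y /\ (~((~(z /\ x)) /\ y)))) /\ z)))
t6 = ~(x /\ t5) = ~(x /\ (~((~(z /\ x)) /\ (~((~(y /\ (~((~(z /\ x)) /\ y)))) /\ z)))))
t7 = ~(t6 /\ y) = ~((~(x /\ (~((~(z /\ x)) /\ (~((~(y /\ (~((~(z /\ x)) /\ y)))) /\ z)))))) /\ y)

~((~(x /\ (~((~(z /\ x)) /\ (~((~(y /\ (~((~(z /\ x)) /\ y)))) /\ z)))))) /\ y)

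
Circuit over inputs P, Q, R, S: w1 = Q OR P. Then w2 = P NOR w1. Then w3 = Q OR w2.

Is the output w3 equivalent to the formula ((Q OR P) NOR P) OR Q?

w1 = Q OR P
w2 = P NOR w1 = P NOR (Q OR P)
w3 = Q OR w2 = Q OR (P NOR (Q OR P))
At P=1, Q=0, R=0, S=0: circuit gives 0, formula gives 0.
At P=0, Q=0, R=0, S=0: circuit gives 1, formula gives 1.
Agrees on all 16 inputs.

Yes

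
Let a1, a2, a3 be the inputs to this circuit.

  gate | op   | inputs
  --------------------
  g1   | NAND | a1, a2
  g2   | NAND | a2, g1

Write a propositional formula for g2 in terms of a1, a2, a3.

g1 = a1 NAND a2
g2 = a2 NAND g1 = a2 NAND (a1 NAND a2)

a2 NAND (a1 NAND a2)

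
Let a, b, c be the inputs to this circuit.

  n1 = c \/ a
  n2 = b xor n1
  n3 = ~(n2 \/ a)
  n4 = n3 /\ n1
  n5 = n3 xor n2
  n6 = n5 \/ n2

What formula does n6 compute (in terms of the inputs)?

n1 = c \/ a
n2 = b xor n1 = b xor (c \/ a)
n3 = ~(n2 \/ a) = ~((b xor (c \/ a)) \/ a)
n5 = n3 xor n2 = (~((b xor (c \/ a)) \/ a)) xor (b xor (c \/ a))
n6 = n5 \/ n2 = ((~((b xor (c \/ a)) \/ a)) xor (b xor (c \/ a))) \/ (b xor (c \/ a))

((~((b xor (c \/ a)) \/ a)) xor (b xor (c \/ a))) \/ (b xor (c \/ a))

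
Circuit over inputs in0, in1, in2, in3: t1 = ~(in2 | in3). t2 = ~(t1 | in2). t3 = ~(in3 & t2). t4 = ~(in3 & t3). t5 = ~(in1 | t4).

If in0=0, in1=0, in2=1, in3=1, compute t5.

1

t1 = ~(1 | 1) = 0
t2 = ~(0 | 1) = 0
t3 = ~(1 & 0) = 1
t4 = ~(1 & 1) = 0
t5 = ~(0 | 0) = 1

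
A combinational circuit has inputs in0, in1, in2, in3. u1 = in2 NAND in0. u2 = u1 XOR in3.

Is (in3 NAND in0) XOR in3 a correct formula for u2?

u1 = in2 NAND in0
u2 = u1 XOR in3 = (in2 NAND in0) XOR in3
At in0=1, in1=0, in2=0, in3=1: circuit gives 0, formula gives 1.

No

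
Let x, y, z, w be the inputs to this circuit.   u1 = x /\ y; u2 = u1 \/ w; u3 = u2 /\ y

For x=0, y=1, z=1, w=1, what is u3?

1

u1 = 0 /\ 1 = 0
u2 = 0 \/ 1 = 1
u3 = 1 /\ 1 = 1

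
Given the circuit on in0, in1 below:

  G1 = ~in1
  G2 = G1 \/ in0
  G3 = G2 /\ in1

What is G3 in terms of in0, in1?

(~in1 \/ in0) /\ in1

G1 = ~in1
G2 = G1 \/ in0 = ~in1 \/ in0
G3 = G2 /\ in1 = (~in1 \/ in0) /\ in1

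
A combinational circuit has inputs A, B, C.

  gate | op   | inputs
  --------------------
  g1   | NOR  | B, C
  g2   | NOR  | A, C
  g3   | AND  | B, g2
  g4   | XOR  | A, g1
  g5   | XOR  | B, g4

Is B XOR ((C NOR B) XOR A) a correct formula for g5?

Yes

g1 = B NOR C
g4 = A XOR g1 = A XOR (B NOR C)
g5 = B XOR g4 = B XOR (A XOR (B NOR C))
At A=0, B=0, C=1: circuit gives 0, formula gives 0.
At A=0, B=0, C=0: circuit gives 1, formula gives 1.
Agrees on all 8 inputs.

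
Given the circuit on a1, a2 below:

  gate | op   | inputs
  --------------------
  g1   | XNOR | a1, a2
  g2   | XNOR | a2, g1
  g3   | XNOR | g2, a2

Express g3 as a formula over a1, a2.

(a2 XNOR (a1 XNOR a2)) XNOR a2

g1 = a1 XNOR a2
g2 = a2 XNOR g1 = a2 XNOR (a1 XNOR a2)
g3 = g2 XNOR a2 = (a2 XNOR (a1 XNOR a2)) XNOR a2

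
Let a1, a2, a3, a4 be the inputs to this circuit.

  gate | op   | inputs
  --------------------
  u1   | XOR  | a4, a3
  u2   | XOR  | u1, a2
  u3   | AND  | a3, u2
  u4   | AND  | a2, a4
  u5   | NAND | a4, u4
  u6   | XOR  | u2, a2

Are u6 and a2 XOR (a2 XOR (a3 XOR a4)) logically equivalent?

Yes

u1 = a4 XOR a3
u2 = u1 XOR a2 = (a4 XOR a3) XOR a2
u6 = u2 XOR a2 = ((a4 XOR a3) XOR a2) XOR a2
At a1=0, a2=0, a3=0, a4=0: circuit gives 0, formula gives 0.
At a1=0, a2=0, a3=0, a4=1: circuit gives 1, formula gives 1.
Agrees on all 16 inputs.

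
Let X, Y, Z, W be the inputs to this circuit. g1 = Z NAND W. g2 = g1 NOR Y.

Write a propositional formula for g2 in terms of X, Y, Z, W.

g1 = Z NAND W
g2 = g1 NOR Y = (Z NAND W) NOR Y

(Z NAND W) NOR Y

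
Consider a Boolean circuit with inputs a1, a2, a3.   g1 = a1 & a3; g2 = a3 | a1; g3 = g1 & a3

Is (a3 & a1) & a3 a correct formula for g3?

Yes

g1 = a1 & a3
g3 = g1 & a3 = (a1 & a3) & a3
At a1=0, a2=0, a3=0: circuit gives 0, formula gives 0.
At a1=1, a2=0, a3=1: circuit gives 1, formula gives 1.
Agrees on all 8 inputs.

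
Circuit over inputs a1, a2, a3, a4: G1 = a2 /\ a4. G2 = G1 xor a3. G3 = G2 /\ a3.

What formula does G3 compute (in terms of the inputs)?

((a2 /\ a4) xor a3) /\ a3

G1 = a2 /\ a4
G2 = G1 xor a3 = (a2 /\ a4) xor a3
G3 = G2 /\ a3 = ((a2 /\ a4) xor a3) /\ a3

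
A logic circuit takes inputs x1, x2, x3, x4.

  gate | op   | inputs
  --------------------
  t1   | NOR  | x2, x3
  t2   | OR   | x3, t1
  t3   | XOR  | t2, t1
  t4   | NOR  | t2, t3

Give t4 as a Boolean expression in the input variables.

t1 = x2 NOR x3
t2 = x3 OR t1 = x3 OR (x2 NOR x3)
t3 = t2 XOR t1 = (x3 OR (x2 NOR x3)) XOR (x2 NOR x3)
t4 = t2 NOR t3 = (x3 OR (x2 NOR x3)) NOR ((x3 OR (x2 NOR x3)) XOR (x2 NOR x3))

(x3 OR (x2 NOR x3)) NOR ((x3 OR (x2 NOR x3)) XOR (x2 NOR x3))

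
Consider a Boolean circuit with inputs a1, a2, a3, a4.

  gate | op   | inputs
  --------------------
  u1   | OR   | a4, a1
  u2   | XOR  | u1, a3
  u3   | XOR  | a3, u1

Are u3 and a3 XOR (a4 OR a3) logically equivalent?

u1 = a4 OR a1
u3 = a3 XOR u1 = a3 XOR (a4 OR a1)
At a1=0, a2=0, a3=1, a4=0: circuit gives 1, formula gives 0.

No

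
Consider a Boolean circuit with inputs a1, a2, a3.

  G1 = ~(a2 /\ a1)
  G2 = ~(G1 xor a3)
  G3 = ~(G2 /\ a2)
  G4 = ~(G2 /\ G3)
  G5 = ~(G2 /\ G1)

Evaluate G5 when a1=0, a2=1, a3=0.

1

G1 = ~(1 /\ 0) = 1
G2 = ~(1 xor 0) = 0
G5 = ~(0 /\ 1) = 1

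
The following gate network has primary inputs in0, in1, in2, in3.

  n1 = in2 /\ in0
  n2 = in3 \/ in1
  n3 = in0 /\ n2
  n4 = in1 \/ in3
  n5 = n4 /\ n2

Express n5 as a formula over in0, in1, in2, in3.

n2 = in3 \/ in1
n4 = in1 \/ in3
n5 = n4 /\ n2 = (in1 \/ in3) /\ (in3 \/ in1)

(in1 \/ in3) /\ (in3 \/ in1)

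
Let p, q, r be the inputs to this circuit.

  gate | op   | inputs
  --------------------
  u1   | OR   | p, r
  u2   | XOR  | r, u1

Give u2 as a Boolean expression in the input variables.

r XOR (p OR r)

u1 = p OR r
u2 = r XOR u1 = r XOR (p OR r)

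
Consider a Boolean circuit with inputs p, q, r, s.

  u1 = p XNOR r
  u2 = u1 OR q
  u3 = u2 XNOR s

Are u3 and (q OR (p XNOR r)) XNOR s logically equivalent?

Yes

u1 = p XNOR r
u2 = u1 OR q = (p XNOR r) OR q
u3 = u2 XNOR s = ((p XNOR r) OR q) XNOR s
At p=0, q=0, r=0, s=0: circuit gives 0, formula gives 0.
At p=0, q=0, r=0, s=1: circuit gives 1, formula gives 1.
Agrees on all 16 inputs.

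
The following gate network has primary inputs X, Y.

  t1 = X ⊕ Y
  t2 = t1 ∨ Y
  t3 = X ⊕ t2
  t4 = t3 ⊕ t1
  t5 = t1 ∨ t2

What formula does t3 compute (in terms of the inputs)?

t1 = X ⊕ Y
t2 = t1 ∨ Y = (X ⊕ Y) ∨ Y
t3 = X ⊕ t2 = X ⊕ ((X ⊕ Y) ∨ Y)

X ⊕ ((X ⊕ Y) ∨ Y)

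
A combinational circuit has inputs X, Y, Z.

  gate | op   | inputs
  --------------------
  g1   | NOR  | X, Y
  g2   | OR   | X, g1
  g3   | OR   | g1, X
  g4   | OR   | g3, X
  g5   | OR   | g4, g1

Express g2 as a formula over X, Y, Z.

X OR (X NOR Y)

g1 = X NOR Y
g2 = X OR g1 = X OR (X NOR Y)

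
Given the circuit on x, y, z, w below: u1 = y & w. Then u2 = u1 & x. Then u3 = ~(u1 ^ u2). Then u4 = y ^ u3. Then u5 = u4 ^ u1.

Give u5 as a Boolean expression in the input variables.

u1 = y & w
u2 = u1 & x = (y & w) & x
u3 = ~(u1 ^ u2) = ~((y & w) ^ ((y & w) & x))
u4 = y ^ u3 = y ^ (~((y & w) ^ ((y & w) & x)))
u5 = u4 ^ u1 = (y ^ (~((y & w) ^ ((y & w) & x)))) ^ (y & w)

(y ^ (~((y & w) ^ ((y & w) & x)))) ^ (y & w)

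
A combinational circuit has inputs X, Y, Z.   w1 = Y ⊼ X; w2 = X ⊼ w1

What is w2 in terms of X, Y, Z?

w1 = Y ⊼ X
w2 = X ⊼ w1 = X ⊼ (Y ⊼ X)

X ⊼ (Y ⊼ X)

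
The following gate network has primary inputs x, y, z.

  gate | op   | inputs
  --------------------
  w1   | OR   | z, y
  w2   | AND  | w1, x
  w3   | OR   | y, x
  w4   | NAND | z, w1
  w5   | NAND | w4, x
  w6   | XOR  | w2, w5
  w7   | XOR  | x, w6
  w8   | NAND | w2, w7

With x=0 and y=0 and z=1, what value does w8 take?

1

w1 = 1 OR 0 = 1
w2 = 1 AND 0 = 0
w4 = 1 NAND 1 = 0
w5 = 0 NAND 0 = 1
w6 = 0 XOR 1 = 1
w7 = 0 XOR 1 = 1
w8 = 0 NAND 1 = 1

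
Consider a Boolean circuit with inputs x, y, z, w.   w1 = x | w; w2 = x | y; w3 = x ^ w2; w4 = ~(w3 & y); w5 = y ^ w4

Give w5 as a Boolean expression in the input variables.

w2 = x | y
w3 = x ^ w2 = x ^ (x | y)
w4 = ~(w3 & y) = ~((x ^ (x | y)) & y)
w5 = y ^ w4 = y ^ (~((x ^ (x | y)) & y))

y ^ (~((x ^ (x | y)) & y))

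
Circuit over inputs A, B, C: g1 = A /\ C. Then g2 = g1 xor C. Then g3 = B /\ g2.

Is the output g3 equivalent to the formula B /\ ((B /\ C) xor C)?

No

g1 = A /\ C
g2 = g1 xor C = (A /\ C) xor C
g3 = B /\ g2 = B /\ ((A /\ C) xor C)
At A=0, B=1, C=1: circuit gives 1, formula gives 0.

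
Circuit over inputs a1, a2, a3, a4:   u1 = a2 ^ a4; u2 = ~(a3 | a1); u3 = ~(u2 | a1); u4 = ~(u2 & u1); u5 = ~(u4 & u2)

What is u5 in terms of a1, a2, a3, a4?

~((~((~(a3 | a1)) & (a2 ^ a4))) & (~(a3 | a1)))

u1 = a2 ^ a4
u2 = ~(a3 | a1)
u4 = ~(u2 & u1) = ~((~(a3 | a1)) & (a2 ^ a4))
u5 = ~(u4 & u2) = ~((~((~(a3 | a1)) & (a2 ^ a4))) & (~(a3 | a1)))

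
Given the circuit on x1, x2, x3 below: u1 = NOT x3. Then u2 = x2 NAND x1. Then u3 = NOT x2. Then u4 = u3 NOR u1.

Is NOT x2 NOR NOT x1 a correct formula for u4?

u1 = NOT x3
u3 = NOT x2
u4 = u3 NOR u1 = NOT x2 NOR NOT x3
At x1=0, x2=1, x3=1: circuit gives 1, formula gives 0.

No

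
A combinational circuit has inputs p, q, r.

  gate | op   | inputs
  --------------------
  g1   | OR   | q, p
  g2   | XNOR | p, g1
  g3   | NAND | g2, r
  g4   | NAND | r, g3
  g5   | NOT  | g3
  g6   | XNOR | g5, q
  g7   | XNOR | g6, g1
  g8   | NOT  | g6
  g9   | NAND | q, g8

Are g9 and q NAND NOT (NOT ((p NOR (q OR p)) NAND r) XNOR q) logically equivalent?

No

g1 = q OR p
g2 = p XNOR g1 = p XNOR (q OR p)
g3 = g2 NAND r = (p XNOR (q OR p)) NAND r
g5 = NOT g3 = NOT ((p XNOR (q OR p)) NAND r)
g6 = g5 XNOR q = NOT ((p XNOR (q OR p)) NAND r) XNOR q
g8 = NOT g6 = NOT (NOT ((p XNOR (q OR p)) NAND r) XNOR q)
g9 = q NAND g8 = q NAND NOT (NOT ((p XNOR (q OR p)) NAND r) XNOR q)
At p=1, q=1, r=1: circuit gives 1, formula gives 0.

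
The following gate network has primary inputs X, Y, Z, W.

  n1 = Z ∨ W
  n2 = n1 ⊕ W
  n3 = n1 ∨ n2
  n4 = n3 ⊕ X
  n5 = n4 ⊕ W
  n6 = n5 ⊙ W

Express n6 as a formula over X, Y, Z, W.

n1 = Z ∨ W
n2 = n1 ⊕ W = (Z ∨ W) ⊕ W
n3 = n1 ∨ n2 = (Z ∨ W) ∨ ((Z ∨ W) ⊕ W)
n4 = n3 ⊕ X = ((Z ∨ W) ∨ ((Z ∨ W) ⊕ W)) ⊕ X
n5 = n4 ⊕ W = (((Z ∨ W) ∨ ((Z ∨ W) ⊕ W)) ⊕ X) ⊕ W
n6 = n5 ⊙ W = ((((Z ∨ W) ∨ ((Z ∨ W) ⊕ W)) ⊕ X) ⊕ W) ⊙ W

((((Z ∨ W) ∨ ((Z ∨ W) ⊕ W)) ⊕ X) ⊕ W) ⊙ W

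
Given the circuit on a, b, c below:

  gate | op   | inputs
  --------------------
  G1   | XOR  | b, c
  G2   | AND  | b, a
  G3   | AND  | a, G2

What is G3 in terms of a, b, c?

a AND (b AND a)

G2 = b AND a
G3 = a AND G2 = a AND (b AND a)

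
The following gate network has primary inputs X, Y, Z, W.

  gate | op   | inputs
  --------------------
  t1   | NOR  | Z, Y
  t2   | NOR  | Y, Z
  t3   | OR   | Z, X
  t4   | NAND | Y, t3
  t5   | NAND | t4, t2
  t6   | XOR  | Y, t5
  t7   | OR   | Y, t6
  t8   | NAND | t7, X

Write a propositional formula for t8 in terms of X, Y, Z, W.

t2 = Y NOR Z
t3 = Z OR X
t4 = Y NAND t3 = Y NAND (Z OR X)
t5 = t4 NAND t2 = (Y NAND (Z OR X)) NAND (Y NOR Z)
t6 = Y XOR t5 = Y XOR ((Y NAND (Z OR X)) NAND (Y NOR Z))
t7 = Y OR t6 = Y OR (Y XOR ((Y NAND (Z OR X)) NAND (Y NOR Z)))
t8 = t7 NAND X = (Y OR (Y XOR ((Y NAND (Z OR X)) NAND (Y NOR Z)))) NAND X

(Y OR (Y XOR ((Y NAND (Z OR X)) NAND (Y NOR Z)))) NAND X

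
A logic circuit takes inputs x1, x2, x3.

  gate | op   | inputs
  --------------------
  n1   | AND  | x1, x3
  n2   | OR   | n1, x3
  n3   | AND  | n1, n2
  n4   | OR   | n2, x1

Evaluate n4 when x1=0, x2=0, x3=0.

0

n1 = 0 AND 0 = 0
n2 = 0 OR 0 = 0
n4 = 0 OR 0 = 0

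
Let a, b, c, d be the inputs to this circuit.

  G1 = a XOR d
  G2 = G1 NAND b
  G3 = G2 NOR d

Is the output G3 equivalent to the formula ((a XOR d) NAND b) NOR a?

G1 = a XOR d
G2 = G1 NAND b = (a XOR d) NAND b
G3 = G2 NOR d = ((a XOR d) NAND b) NOR d
At a=0, b=1, c=0, d=1: circuit gives 0, formula gives 1.

No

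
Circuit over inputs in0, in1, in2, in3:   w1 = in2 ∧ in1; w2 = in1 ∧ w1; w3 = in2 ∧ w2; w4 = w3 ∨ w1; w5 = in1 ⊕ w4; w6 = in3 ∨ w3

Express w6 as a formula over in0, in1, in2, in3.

in3 ∨ (in2 ∧ (in1 ∧ (in2 ∧ in1)))

w1 = in2 ∧ in1
w2 = in1 ∧ w1 = in1 ∧ (in2 ∧ in1)
w3 = in2 ∧ w2 = in2 ∧ (in1 ∧ (in2 ∧ in1))
w6 = in3 ∨ w3 = in3 ∨ (in2 ∧ (in1 ∧ (in2 ∧ in1)))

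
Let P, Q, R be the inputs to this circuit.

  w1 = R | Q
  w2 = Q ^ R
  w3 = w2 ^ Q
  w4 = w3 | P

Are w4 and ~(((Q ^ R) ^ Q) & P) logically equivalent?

No

w2 = Q ^ R
w3 = w2 ^ Q = (Q ^ R) ^ Q
w4 = w3 | P = ((Q ^ R) ^ Q) | P
At P=0, Q=0, R=0: circuit gives 0, formula gives 1.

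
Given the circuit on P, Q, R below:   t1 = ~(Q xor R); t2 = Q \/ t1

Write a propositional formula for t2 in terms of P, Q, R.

Q \/ (~(Q xor R))

t1 = ~(Q xor R)
t2 = Q \/ t1 = Q \/ (~(Q xor R))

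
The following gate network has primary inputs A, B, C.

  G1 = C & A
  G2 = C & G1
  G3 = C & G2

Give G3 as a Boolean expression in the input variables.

G1 = C & A
G2 = C & G1 = C & (C & A)
G3 = C & G2 = C & (C & (C & A))

C & (C & (C & A))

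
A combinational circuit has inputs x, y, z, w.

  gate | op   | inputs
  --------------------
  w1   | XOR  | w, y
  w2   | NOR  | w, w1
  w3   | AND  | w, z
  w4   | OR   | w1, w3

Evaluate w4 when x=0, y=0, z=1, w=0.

w1 = 0 XOR 0 = 0
w3 = 0 AND 1 = 0
w4 = 0 OR 0 = 0

0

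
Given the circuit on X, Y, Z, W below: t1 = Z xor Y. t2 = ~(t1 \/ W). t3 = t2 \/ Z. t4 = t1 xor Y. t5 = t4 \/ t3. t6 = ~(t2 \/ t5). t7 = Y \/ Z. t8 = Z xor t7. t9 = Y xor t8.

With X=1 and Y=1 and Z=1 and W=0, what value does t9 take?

1

t7 = 1 \/ 1 = 1
t8 = 1 xor 1 = 0
t9 = 1 xor 0 = 1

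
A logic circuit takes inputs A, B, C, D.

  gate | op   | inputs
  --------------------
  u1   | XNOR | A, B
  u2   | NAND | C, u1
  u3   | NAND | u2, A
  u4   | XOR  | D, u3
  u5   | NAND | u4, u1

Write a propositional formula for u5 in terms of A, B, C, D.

(D XOR ((C NAND (A XNOR B)) NAND A)) NAND (A XNOR B)

u1 = A XNOR B
u2 = C NAND u1 = C NAND (A XNOR B)
u3 = u2 NAND A = (C NAND (A XNOR B)) NAND A
u4 = D XOR u3 = D XOR ((C NAND (A XNOR B)) NAND A)
u5 = u4 NAND u1 = (D XOR ((C NAND (A XNOR B)) NAND A)) NAND (A XNOR B)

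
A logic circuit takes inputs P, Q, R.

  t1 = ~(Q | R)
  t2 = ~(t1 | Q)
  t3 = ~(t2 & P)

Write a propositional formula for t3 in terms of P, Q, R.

t1 = ~(Q | R)
t2 = ~(t1 | Q) = ~((~(Q | R)) | Q)
t3 = ~(t2 & P) = ~((~((~(Q | R)) | Q)) & P)

~((~((~(Q | R)) | Q)) & P)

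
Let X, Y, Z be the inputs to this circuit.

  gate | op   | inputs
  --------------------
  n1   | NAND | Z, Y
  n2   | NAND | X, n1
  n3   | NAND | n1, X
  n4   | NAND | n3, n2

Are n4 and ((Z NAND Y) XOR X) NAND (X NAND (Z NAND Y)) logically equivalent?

n1 = Z NAND Y
n2 = X NAND n1 = X NAND (Z NAND Y)
n3 = n1 NAND X = (Z NAND Y) NAND X
n4 = n3 NAND n2 = ((Z NAND Y) NAND X) NAND (X NAND (Z NAND Y))
At X=0, Y=1, Z=1: circuit gives 0, formula gives 1.

No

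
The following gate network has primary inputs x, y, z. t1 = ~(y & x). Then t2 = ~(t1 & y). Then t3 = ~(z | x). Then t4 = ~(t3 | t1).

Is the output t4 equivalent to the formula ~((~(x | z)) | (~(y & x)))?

Yes

t1 = ~(y & x)
t3 = ~(z | x)
t4 = ~(t3 | t1) = ~((~(z | x)) | (~(y & x)))
At x=0, y=0, z=0: circuit gives 0, formula gives 0.
At x=1, y=1, z=0: circuit gives 1, formula gives 1.
Agrees on all 8 inputs.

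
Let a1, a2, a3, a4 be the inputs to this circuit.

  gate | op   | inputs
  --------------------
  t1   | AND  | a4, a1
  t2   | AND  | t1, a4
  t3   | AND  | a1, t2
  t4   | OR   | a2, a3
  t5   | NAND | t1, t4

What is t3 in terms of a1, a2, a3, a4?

t1 = a4 AND a1
t2 = t1 AND a4 = (a4 AND a1) AND a4
t3 = a1 AND t2 = a1 AND ((a4 AND a1) AND a4)

a1 AND ((a4 AND a1) AND a4)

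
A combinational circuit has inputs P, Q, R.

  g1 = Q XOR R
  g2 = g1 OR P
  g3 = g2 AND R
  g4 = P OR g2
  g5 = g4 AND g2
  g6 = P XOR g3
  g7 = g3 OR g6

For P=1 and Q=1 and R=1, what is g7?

g1 = 1 XOR 1 = 0
g2 = 0 OR 1 = 1
g3 = 1 AND 1 = 1
g6 = 1 XOR 1 = 0
g7 = 1 OR 0 = 1

1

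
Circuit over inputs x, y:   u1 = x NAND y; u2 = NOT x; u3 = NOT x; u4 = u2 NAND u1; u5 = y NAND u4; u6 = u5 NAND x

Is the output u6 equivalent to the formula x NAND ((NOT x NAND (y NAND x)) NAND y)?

Yes

u1 = x NAND y
u2 = NOT x
u4 = u2 NAND u1 = NOT x NAND (x NAND y)
u5 = y NAND u4 = y NAND (NOT x NAND (x NAND y))
u6 = u5 NAND x = (y NAND (NOT x NAND (x NAND y))) NAND x
At x=1, y=0: circuit gives 0, formula gives 0.
At x=0, y=0: circuit gives 1, formula gives 1.
Agrees on all 4 inputs.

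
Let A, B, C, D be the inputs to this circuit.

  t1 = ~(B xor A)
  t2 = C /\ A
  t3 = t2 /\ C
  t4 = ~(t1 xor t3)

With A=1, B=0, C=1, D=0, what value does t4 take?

t1 = ~(0 xor 1) = 0
t2 = 1 /\ 1 = 1
t3 = 1 /\ 1 = 1
t4 = ~(0 xor 1) = 0

0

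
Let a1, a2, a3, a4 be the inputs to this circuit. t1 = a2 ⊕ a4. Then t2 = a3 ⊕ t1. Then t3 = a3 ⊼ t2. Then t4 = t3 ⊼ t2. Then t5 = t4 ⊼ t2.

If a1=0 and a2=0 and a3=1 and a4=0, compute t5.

0

t1 = 0 ⊕ 0 = 0
t2 = 1 ⊕ 0 = 1
t3 = 1 ⊼ 1 = 0
t4 = 0 ⊼ 1 = 1
t5 = 1 ⊼ 1 = 0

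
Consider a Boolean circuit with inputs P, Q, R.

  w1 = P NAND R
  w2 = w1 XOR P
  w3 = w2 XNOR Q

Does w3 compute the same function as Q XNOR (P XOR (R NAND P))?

Yes

w1 = P NAND R
w2 = w1 XOR P = (P NAND R) XOR P
w3 = w2 XNOR Q = ((P NAND R) XOR P) XNOR Q
At P=0, Q=0, R=0: circuit gives 0, formula gives 0.
At P=0, Q=1, R=0: circuit gives 1, formula gives 1.
Agrees on all 8 inputs.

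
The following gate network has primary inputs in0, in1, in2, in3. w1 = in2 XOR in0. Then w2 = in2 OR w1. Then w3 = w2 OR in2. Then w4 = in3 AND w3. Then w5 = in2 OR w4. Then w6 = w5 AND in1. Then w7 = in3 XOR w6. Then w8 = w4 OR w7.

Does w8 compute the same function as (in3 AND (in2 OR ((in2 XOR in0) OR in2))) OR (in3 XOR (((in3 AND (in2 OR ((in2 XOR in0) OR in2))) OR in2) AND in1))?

Yes

w1 = in2 XOR in0
w2 = in2 OR w1 = in2 OR (in2 XOR in0)
w3 = w2 OR in2 = (in2 OR (in2 XOR in0)) OR in2
w4 = in3 AND w3 = in3 AND ((in2 OR (in2 XOR in0)) OR in2)
w5 = in2 OR w4 = in2 OR (in3 AND ((in2 OR (in2 XOR in0)) OR in2))
w6 = w5 AND in1 = (in2 OR (in3 AND ((in2 OR (in2 XOR in0)) OR in2))) AND in1
w7 = in3 XOR w6 = in3 XOR ((in2 OR (in3 AND ((in2 OR (in2 XOR in0)) OR in2))) AND in1)
w8 = w4 OR w7 = (in3 AND ((in2 OR (in2 XOR in0)) OR in2)) OR (in3 XOR ((in2 OR (in3 AND ((in2 OR (in2 XOR in0)) OR in2))) AND in1))
At in0=0, in1=0, in2=0, in3=0: circuit gives 0, formula gives 0.
At in0=0, in1=0, in2=0, in3=1: circuit gives 1, formula gives 1.
Agrees on all 16 inputs.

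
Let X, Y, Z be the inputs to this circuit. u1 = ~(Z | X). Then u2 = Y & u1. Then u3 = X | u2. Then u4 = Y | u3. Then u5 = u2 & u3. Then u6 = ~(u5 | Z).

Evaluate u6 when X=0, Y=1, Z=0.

u1 = ~(0 | 0) = 1
u2 = 1 & 1 = 1
u3 = 0 | 1 = 1
u5 = 1 & 1 = 1
u6 = ~(1 | 0) = 0

0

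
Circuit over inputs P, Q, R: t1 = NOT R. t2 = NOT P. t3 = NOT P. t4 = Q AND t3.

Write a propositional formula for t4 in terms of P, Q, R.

Q AND NOT P

t3 = NOT P
t4 = Q AND t3 = Q AND NOT P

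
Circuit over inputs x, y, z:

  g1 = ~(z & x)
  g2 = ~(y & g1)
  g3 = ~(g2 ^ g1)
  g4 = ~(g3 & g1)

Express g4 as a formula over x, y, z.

g1 = ~(z & x)
g2 = ~(y & g1) = ~(y & (~(z & x)))
g3 = ~(g2 ^ g1) = ~((~(y & (~(z & x)))) ^ (~(z & x)))
g4 = ~(g3 & g1) = ~((~((~(y & (~(z & x)))) ^ (~(z & x)))) & (~(z & x)))

~((~((~(y & (~(z & x)))) ^ (~(z & x)))) & (~(z & x)))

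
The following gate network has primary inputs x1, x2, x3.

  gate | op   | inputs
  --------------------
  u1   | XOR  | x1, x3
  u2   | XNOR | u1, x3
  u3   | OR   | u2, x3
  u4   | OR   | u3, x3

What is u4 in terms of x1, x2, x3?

(((x1 XOR x3) XNOR x3) OR x3) OR x3

u1 = x1 XOR x3
u2 = u1 XNOR x3 = (x1 XOR x3) XNOR x3
u3 = u2 OR x3 = ((x1 XOR x3) XNOR x3) OR x3
u4 = u3 OR x3 = (((x1 XOR x3) XNOR x3) OR x3) OR x3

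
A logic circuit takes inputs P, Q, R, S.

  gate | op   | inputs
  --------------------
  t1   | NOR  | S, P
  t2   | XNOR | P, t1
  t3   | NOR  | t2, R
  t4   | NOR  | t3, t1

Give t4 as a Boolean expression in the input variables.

t1 = S NOR P
t2 = P XNOR t1 = P XNOR (S NOR P)
t3 = t2 NOR R = (P XNOR (S NOR P)) NOR R
t4 = t3 NOR t1 = ((P XNOR (S NOR P)) NOR R) NOR (S NOR P)

((P XNOR (S NOR P)) NOR R) NOR (S NOR P)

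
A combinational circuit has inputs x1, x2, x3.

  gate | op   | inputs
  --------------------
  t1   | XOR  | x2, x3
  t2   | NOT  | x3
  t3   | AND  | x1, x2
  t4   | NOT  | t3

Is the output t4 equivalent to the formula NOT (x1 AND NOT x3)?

t3 = x1 AND x2
t4 = NOT t3 = NOT (x1 AND x2)
At x1=1, x2=0, x3=0: circuit gives 1, formula gives 0.

No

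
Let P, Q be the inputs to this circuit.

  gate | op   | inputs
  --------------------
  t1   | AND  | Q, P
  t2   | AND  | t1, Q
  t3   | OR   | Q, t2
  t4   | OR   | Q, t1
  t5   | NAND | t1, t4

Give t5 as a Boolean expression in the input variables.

(Q AND P) NAND (Q OR (Q AND P))

t1 = Q AND P
t4 = Q OR t1 = Q OR (Q AND P)
t5 = t1 NAND t4 = (Q AND P) NAND (Q OR (Q AND P))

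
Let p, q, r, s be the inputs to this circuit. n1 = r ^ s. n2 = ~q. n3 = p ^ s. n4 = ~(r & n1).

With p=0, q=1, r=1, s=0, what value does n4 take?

0

n1 = 1 ^ 0 = 1
n4 = ~(1 & 1) = 0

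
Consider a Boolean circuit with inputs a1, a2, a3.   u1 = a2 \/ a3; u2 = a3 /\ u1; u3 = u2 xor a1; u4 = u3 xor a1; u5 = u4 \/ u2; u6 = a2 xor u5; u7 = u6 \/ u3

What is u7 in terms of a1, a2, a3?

(a2 xor ((((a3 /\ (a2 \/ a3)) xor a1) xor a1) \/ (a3 /\ (a2 \/ a3)))) \/ ((a3 /\ (a2 \/ a3)) xor a1)

u1 = a2 \/ a3
u2 = a3 /\ u1 = a3 /\ (a2 \/ a3)
u3 = u2 xor a1 = (a3 /\ (a2 \/ a3)) xor a1
u4 = u3 xor a1 = ((a3 /\ (a2 \/ a3)) xor a1) xor a1
u5 = u4 \/ u2 = (((a3 /\ (a2 \/ a3)) xor a1) xor a1) \/ (a3 /\ (a2 \/ a3))
u6 = a2 xor u5 = a2 xor ((((a3 /\ (a2 \/ a3)) xor a1) xor a1) \/ (a3 /\ (a2 \/ a3)))
u7 = u6 \/ u3 = (a2 xor ((((a3 /\ (a2 \/ a3)) xor a1) xor a1) \/ (a3 /\ (a2 \/ a3)))) \/ ((a3 /\ (a2 \/ a3)) xor a1)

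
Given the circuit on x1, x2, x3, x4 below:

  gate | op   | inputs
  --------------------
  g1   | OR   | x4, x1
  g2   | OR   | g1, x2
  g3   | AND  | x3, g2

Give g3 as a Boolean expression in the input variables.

x3 AND ((x4 OR x1) OR x2)

g1 = x4 OR x1
g2 = g1 OR x2 = (x4 OR x1) OR x2
g3 = x3 AND g2 = x3 AND ((x4 OR x1) OR x2)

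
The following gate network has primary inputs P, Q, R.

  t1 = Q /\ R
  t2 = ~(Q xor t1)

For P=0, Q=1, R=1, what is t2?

1

t1 = 1 /\ 1 = 1
t2 = ~(1 xor 1) = 1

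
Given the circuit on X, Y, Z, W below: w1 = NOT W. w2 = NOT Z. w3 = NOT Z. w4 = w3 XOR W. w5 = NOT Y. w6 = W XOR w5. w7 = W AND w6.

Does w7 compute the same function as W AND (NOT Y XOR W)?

Yes

w5 = NOT Y
w6 = W XOR w5 = W XOR NOT Y
w7 = W AND w6 = W AND (W XOR NOT Y)
At X=0, Y=0, Z=0, W=0: circuit gives 0, formula gives 0.
At X=0, Y=1, Z=0, W=1: circuit gives 1, formula gives 1.
Agrees on all 16 inputs.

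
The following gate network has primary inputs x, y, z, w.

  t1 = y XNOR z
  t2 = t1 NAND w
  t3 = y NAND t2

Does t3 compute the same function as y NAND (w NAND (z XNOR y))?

Yes

t1 = y XNOR z
t2 = t1 NAND w = (y XNOR z) NAND w
t3 = y NAND t2 = y NAND ((y XNOR z) NAND w)
At x=0, y=1, z=0, w=0: circuit gives 0, formula gives 0.
At x=0, y=0, z=0, w=0: circuit gives 1, formula gives 1.
Agrees on all 16 inputs.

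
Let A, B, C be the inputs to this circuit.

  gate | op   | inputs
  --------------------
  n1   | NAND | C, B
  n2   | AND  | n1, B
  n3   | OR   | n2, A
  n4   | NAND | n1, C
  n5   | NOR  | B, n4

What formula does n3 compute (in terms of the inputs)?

n1 = C NAND B
n2 = n1 AND B = (C NAND B) AND B
n3 = n2 OR A = ((C NAND B) AND B) OR A

((C NAND B) AND B) OR A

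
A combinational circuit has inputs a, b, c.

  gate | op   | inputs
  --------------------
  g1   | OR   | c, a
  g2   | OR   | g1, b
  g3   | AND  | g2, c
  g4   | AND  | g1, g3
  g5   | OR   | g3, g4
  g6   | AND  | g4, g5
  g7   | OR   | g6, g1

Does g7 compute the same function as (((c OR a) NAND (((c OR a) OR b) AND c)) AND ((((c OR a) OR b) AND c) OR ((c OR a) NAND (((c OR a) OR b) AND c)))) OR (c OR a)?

No

g1 = c OR a
g2 = g1 OR b = (c OR a) OR b
g3 = g2 AND c = ((c OR a) OR b) AND c
g4 = g1 AND g3 = (c OR a) AND (((c OR a) OR b) AND c)
g5 = g3 OR g4 = (((c OR a) OR b) AND c) OR ((c OR a) AND (((c OR a) OR b) AND c))
g6 = g4 AND g5 = ((c OR a) AND (((c OR a) OR b) AND c)) AND ((((c OR a) OR b) AND c) OR ((c OR a) AND (((c OR a) OR b) AND c)))
g7 = g6 OR g1 = (((c OR a) AND (((c OR a) OR b) AND c)) AND ((((c OR a) OR b) AND c) OR ((c OR a) AND (((c OR a) OR b) AND c)))) OR (c OR a)
At a=0, b=0, c=0: circuit gives 0, formula gives 1.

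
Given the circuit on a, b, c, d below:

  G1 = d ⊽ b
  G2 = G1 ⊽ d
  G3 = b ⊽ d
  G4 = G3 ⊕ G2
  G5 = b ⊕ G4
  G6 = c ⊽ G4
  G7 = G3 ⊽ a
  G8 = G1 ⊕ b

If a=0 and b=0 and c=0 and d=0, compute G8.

1

G1 = 0 ⊽ 0 = 1
G8 = 1 ⊕ 0 = 1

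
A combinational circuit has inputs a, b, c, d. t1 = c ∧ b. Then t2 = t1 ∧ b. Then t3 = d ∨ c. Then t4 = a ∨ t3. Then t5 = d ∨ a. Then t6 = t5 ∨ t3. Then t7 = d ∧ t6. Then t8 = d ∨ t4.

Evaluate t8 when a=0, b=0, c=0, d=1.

1

t3 = 1 ∨ 0 = 1
t4 = 0 ∨ 1 = 1
t8 = 1 ∨ 1 = 1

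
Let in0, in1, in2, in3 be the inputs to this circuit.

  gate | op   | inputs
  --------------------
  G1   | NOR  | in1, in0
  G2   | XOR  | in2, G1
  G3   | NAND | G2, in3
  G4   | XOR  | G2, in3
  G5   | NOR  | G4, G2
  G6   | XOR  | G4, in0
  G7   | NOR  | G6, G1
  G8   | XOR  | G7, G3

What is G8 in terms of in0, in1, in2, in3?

G1 = in1 NOR in0
G2 = in2 XOR G1 = in2 XOR (in1 NOR in0)
G3 = G2 NAND in3 = (in2 XOR (in1 NOR in0)) NAND in3
G4 = G2 XOR in3 = (in2 XOR (in1 NOR in0)) XOR in3
G6 = G4 XOR in0 = ((in2 XOR (in1 NOR in0)) XOR in3) XOR in0
G7 = G6 NOR G1 = (((in2 XOR (in1 NOR in0)) XOR in3) XOR in0) NOR (in1 NOR in0)
G8 = G7 XOR G3 = ((((in2 XOR (in1 NOR in0)) XOR in3) XOR in0) NOR (in1 NOR in0)) XOR ((in2 XOR (in1 NOR in0)) NAND in3)

((((in2 XOR (in1 NOR in0)) XOR in3) XOR in0) NOR (in1 NOR in0)) XOR ((in2 XOR (in1 NOR in0)) NAND in3)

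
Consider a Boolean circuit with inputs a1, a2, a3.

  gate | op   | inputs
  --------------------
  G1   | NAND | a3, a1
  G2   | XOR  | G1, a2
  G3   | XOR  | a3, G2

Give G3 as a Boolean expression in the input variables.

a3 XOR ((a3 NAND a1) XOR a2)

G1 = a3 NAND a1
G2 = G1 XOR a2 = (a3 NAND a1) XOR a2
G3 = a3 XOR G2 = a3 XOR ((a3 NAND a1) XOR a2)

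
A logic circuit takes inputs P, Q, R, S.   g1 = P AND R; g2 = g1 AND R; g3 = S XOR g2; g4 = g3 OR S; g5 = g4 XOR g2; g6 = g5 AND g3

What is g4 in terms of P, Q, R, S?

(S XOR ((P AND R) AND R)) OR S

g1 = P AND R
g2 = g1 AND R = (P AND R) AND R
g3 = S XOR g2 = S XOR ((P AND R) AND R)
g4 = g3 OR S = (S XOR ((P AND R) AND R)) OR S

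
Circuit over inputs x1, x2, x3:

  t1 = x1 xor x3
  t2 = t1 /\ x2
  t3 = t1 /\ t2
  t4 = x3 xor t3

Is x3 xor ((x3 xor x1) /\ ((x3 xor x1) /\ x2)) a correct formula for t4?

t1 = x1 xor x3
t2 = t1 /\ x2 = (x1 xor x3) /\ x2
t3 = t1 /\ t2 = (x1 xor x3) /\ ((x1 xor x3) /\ x2)
t4 = x3 xor t3 = x3 xor ((x1 xor x3) /\ ((x1 xor x3) /\ x2))
At x1=0, x2=0, x3=0: circuit gives 0, formula gives 0.
At x1=0, x2=0, x3=1: circuit gives 1, formula gives 1.
Agrees on all 8 inputs.

Yes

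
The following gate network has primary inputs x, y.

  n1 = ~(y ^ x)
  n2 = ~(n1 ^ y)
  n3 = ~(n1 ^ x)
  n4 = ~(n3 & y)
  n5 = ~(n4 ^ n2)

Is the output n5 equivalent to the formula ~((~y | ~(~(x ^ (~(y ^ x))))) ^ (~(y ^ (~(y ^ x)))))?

n1 = ~(y ^ x)
n2 = ~(n1 ^ y) = ~((~(y ^ x)) ^ y)
n3 = ~(n1 ^ x) = ~((~(y ^ x)) ^ x)
n4 = ~(n3 & y) = ~((~((~(y ^ x)) ^ x)) & y)
n5 = ~(n4 ^ n2) = ~((~((~((~(y ^ x)) ^ x)) & y)) ^ (~((~(y ^ x)) ^ y)))
At x=0, y=0: circuit gives 0, formula gives 0.
At x=0, y=1: circuit gives 1, formula gives 1.
Agrees on all 4 inputs.

Yes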